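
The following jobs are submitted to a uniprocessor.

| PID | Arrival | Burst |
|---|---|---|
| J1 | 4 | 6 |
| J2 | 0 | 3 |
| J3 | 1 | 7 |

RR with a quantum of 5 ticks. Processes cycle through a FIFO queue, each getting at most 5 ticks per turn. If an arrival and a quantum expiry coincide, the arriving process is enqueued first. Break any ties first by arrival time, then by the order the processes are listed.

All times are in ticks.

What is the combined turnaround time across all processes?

29

Gantt: | J2 0-3 | J3 3-8 | J1 8-13 | J3 13-15 | J1 15-16 |
Completion: J1=16  J2=3  J3=15
Turnaround = completion − arrival: J1=12, J2=3, J3=14
Total turnaround = 12 + 3 + 14 = 29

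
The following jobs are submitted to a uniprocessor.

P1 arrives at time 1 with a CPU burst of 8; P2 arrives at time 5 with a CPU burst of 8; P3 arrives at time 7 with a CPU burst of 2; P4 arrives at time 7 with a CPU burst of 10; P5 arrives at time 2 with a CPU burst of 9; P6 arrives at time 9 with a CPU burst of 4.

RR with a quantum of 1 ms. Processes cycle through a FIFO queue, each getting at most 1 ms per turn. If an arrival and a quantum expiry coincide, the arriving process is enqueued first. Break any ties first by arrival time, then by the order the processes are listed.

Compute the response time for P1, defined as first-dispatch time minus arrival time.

0

Timeline: | idle 0-1 | P1 1-2 | P5 2-3 | P1 3-4 | P5 4-5 | P1 5-6 | P2 6-7 | P5 7-8 | P1 8-9 | P3 9-10 | P4 10-11 | P2 11-12 | P5 12-13 | P6 13-14 | P1 14-15 | P3 15-16 | P4 16-17 | P2 17-18 | P5 18-19 | P6 19-20 | P1 20-21 | P4 21-22 | P2 22-23 | P5 23-24 | P6 24-25 | P1 25-26 | P4 26-27 | P2 27-28 | P5 28-29 | P6 29-30 | P1 30-31 | P4 31-32 | P2 32-33 | P5 33-34 | P4 34-35 | P2 35-36 | P5 36-37 | P4 37-38 | P2 38-39 | P4 39-42 |
Completion: P1=31  P2=39  P3=16  P4=42  P5=37  P6=30
Response(P1) = first start − arrival = 1 − 1 = 0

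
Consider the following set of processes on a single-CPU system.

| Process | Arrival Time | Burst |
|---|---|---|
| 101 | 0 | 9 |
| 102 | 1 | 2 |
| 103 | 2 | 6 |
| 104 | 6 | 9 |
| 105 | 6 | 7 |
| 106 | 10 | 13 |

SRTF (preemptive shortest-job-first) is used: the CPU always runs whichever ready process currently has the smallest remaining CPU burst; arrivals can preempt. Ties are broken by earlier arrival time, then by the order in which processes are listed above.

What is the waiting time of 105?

3

Schedule: | 101 0-1 | 102 1-3 | 103 3-9 | 105 9-16 | 101 16-24 | 104 24-33 | 106 33-46 |
Completion: 101=24  102=3  103=9  104=33  105=16  106=46
Waiting(105) = turnaround − burst = 10 − 7 = 3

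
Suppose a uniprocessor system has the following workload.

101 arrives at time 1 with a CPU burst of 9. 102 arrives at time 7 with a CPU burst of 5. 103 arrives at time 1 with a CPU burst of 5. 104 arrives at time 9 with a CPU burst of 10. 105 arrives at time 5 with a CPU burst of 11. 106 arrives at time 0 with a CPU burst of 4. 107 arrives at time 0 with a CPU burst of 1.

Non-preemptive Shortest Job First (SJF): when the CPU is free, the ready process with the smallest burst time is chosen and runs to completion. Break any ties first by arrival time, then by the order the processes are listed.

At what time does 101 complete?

Schedule: | 107 0-1 | 106 1-5 | 103 5-10 | 102 10-15 | 101 15-24 | 104 24-34 | 105 34-45 |
Completion: 101=24  102=15  103=10  104=34  105=45  106=5  107=1
Turnaround (C−A): 101=23  102=8  103=9  104=25  105=40  106=5  107=1

24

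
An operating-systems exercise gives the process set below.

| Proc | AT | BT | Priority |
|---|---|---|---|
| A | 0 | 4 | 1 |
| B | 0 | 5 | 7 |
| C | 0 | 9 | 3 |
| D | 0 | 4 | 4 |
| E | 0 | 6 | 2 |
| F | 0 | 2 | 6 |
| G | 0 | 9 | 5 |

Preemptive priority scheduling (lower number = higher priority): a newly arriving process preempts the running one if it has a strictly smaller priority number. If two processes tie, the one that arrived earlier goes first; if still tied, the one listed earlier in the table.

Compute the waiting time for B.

34

Gantt: | A 0-4 | E 4-10 | C 10-19 | D 19-23 | G 23-32 | F 32-34 | B 34-39 |
Completion: A=4  B=39  C=19  D=23  E=10  F=34  G=32
Waiting(B) = turnaround − burst = 39 − 5 = 34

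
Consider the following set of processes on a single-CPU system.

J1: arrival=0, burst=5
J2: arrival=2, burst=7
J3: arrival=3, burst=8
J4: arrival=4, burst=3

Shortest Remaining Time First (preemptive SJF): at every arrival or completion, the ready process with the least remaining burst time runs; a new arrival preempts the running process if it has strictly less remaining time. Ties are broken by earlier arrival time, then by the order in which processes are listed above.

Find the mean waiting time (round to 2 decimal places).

Timeline: | J1 0-5 | J4 5-8 | J2 8-15 | J3 15-23 |
Completion: J1=5  J2=15  J3=23  J4=8
Waiting times: J1=0, J2=6, J3=12, J4=1
Average waiting = (0+6+12+1) / 4 = 19/4 = 4.75

4.75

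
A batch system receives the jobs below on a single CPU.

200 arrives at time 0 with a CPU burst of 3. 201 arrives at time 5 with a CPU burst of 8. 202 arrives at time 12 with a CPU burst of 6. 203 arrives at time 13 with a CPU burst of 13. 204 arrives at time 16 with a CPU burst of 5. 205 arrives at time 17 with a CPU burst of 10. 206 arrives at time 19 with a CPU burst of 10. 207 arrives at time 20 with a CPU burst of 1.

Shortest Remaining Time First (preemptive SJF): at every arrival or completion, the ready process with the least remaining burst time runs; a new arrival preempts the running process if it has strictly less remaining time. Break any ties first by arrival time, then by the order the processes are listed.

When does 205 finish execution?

Gantt: | 200 0-3 | idle 3-5 | 201 5-13 | 202 13-19 | 204 19-20 | 207 20-21 | 204 21-25 | 205 25-35 | 206 35-45 | 203 45-58 |
Completion: 200=3  201=13  202=19  203=58  204=25  205=35  206=45  207=21

35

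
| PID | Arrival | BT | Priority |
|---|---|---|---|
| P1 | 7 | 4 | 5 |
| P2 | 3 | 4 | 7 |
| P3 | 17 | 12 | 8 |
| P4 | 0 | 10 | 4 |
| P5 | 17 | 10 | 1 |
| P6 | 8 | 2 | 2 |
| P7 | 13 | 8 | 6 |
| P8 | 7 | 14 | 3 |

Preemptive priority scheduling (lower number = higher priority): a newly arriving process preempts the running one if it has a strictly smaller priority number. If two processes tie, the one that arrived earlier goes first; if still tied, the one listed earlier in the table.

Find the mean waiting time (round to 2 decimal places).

21.75

Timeline: | P4 0-7 | P8 7-8 | P6 8-10 | P8 10-17 | P5 17-27 | P8 27-33 | P4 33-36 | P1 36-40 | P7 40-48 | P2 48-52 | P3 52-64 |
Completion: P1=40  P2=52  P3=64  P4=36  P5=27  P6=10  P7=48  P8=33
Waiting times: P1=29, P2=45, P3=35, P4=26, P5=0, P6=0, P7=27, P8=12
Average waiting = (29+45+35+26+0+0+27+12) / 8 = 174/8 = 21.75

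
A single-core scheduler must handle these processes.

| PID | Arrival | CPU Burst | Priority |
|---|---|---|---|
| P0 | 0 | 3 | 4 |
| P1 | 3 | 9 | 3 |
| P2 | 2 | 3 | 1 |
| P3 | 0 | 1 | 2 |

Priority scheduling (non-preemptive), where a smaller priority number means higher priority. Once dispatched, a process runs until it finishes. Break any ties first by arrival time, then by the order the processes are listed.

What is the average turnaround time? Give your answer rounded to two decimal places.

Schedule: | P3 0-1 | P0 1-4 | P2 4-7 | P1 7-16 |
Completion: P0=4  P1=16  P2=7  P3=1
Turnaround times: P0=4, P1=13, P2=5, P3=1
Average turnaround = (4+13+5+1) / 4 = 23/4 = 5.75

5.75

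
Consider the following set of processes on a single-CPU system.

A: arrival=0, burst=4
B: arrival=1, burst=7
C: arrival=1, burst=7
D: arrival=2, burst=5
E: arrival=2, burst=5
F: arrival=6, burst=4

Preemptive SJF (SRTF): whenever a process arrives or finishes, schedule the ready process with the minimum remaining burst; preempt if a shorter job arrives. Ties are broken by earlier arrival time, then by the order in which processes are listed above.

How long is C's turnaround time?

Schedule: | A 0-4 | D 4-9 | F 9-13 | E 13-18 | B 18-25 | C 25-32 |
Completion: A=4  B=25  C=32  D=9  E=18  F=13
Turnaround(C) = completion − arrival = 32 − 1 = 31

31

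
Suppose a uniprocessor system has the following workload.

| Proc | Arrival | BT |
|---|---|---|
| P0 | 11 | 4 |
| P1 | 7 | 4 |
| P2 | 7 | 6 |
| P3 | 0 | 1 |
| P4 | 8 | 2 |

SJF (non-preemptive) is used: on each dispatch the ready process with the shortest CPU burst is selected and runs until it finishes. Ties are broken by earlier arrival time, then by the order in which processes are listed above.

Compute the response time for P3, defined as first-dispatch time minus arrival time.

Schedule: | P3 0-1 | idle 1-7 | P1 7-11 | P4 11-13 | P0 13-17 | P2 17-23 |
Completion: P0=17  P1=11  P2=23  P3=1  P4=13
Response(P3) = first start − arrival = 0 − 0 = 0

0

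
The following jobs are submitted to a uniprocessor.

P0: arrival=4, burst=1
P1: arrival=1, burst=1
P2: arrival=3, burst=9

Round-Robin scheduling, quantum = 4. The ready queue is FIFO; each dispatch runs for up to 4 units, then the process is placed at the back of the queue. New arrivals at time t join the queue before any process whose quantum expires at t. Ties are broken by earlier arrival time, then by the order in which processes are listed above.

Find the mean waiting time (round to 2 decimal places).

Schedule: | idle 0-1 | P1 1-2 | idle 2-3 | P2 3-7 | P0 7-8 | P2 8-13 |
Completion: P0=8  P1=2  P2=13
Turnaround (C−A): P0=4  P1=1  P2=10
Waiting times: P0=3, P1=0, P2=1
Average waiting = (3+0+1) / 3 = 4/3 = 1.33

1.33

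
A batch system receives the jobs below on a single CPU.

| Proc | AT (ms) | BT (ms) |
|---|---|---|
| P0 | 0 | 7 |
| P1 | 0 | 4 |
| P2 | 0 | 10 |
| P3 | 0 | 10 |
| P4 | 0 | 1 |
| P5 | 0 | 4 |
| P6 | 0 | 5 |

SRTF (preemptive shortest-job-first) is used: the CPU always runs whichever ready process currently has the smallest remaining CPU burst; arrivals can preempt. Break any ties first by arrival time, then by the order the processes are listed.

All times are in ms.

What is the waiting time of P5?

Timeline: | P4 0-1 | P1 1-5 | P5 5-9 | P6 9-14 | P0 14-21 | P2 21-31 | P3 31-41 |
Completion: P0=21  P1=5  P2=31  P3=41  P4=1  P5=9  P6=14
Waiting(P5) = turnaround − burst = 9 − 4 = 5

5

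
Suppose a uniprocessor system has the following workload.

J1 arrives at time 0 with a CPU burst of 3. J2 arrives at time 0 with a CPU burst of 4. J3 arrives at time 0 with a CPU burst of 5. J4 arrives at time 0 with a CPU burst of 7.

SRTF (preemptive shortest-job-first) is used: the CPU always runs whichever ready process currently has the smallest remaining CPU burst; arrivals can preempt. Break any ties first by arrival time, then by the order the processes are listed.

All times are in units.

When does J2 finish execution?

Schedule: | J1 0-3 | J2 3-7 | J3 7-12 | J4 12-19 |
Completion: J1=3  J2=7  J3=12  J4=19
Turnaround (C−A): J1=3  J2=7  J3=12  J4=19

7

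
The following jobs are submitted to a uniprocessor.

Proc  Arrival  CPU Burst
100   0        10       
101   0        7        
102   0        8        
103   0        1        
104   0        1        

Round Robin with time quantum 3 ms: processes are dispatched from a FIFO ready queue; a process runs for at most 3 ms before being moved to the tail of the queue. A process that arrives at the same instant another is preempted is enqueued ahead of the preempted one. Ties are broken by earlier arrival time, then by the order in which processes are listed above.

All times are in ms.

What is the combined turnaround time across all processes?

98

Schedule: | 100 0-3 | 101 3-6 | 102 6-9 | 103 9-10 | 104 10-11 | 100 11-14 | 101 14-17 | 102 17-20 | 100 20-23 | 101 23-24 | 102 24-26 | 100 26-27 |
Completion: 100=27  101=24  102=26  103=10  104=11
Turnaround (C−A): 100=27  101=24  102=26  103=10  104=11
Turnaround = completion − arrival: 100=27, 101=24, 102=26, 103=10, 104=11
Total turnaround = 27 + 24 + 26 + 10 + 11 = 98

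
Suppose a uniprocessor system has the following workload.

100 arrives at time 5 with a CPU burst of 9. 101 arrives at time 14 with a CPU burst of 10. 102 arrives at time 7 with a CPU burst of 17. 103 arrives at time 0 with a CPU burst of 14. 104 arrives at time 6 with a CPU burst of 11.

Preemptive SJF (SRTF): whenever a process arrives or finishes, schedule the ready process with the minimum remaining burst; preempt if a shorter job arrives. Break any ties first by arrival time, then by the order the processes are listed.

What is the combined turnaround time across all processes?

143

Timeline: | 103 0-14 | 100 14-23 | 101 23-33 | 104 33-44 | 102 44-61 |
Completion: 100=23  101=33  102=61  103=14  104=44
Turnaround = completion − arrival: 100=18, 101=19, 102=54, 103=14, 104=38
Total turnaround = 18 + 19 + 54 + 14 + 38 = 143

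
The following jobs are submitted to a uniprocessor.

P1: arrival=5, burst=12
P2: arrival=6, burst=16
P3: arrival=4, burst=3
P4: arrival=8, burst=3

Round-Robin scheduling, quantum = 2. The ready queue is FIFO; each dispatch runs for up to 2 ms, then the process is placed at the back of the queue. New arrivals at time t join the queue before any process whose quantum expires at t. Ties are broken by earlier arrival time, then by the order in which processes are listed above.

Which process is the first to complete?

Schedule: | idle 0-4 | P3 4-6 | P1 6-8 | P2 8-10 | P3 10-11 | P4 11-13 | P1 13-15 | P2 15-17 | P4 17-18 | P1 18-20 | P2 20-22 | P1 22-24 | P2 24-26 | P1 26-28 | P2 28-30 | P1 30-32 | P2 32-38 |
Completion: P1=32  P2=38  P3=11  P4=18
Turnaround (C−A): P1=27  P2=32  P3=7  P4=10
Finish order: P3 → P4 → P1 → P2

P3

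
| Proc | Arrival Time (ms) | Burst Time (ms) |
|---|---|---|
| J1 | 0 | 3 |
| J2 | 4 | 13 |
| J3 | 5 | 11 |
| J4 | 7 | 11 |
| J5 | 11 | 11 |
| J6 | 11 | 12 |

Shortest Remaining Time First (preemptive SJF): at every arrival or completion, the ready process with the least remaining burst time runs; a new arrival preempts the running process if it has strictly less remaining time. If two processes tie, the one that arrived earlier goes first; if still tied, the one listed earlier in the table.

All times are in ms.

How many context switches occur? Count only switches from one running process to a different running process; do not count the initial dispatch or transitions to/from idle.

Schedule: | J1 0-3 | idle 3-4 | J2 4-5 | J3 5-16 | J4 16-27 | J5 27-38 | J2 38-50 | J6 50-62 |
Completion: J1=3  J2=50  J3=16  J4=27  J5=38  J6=62
Turnaround (C−A): J1=3  J2=46  J3=11  J4=20  J5=27  J6=51

5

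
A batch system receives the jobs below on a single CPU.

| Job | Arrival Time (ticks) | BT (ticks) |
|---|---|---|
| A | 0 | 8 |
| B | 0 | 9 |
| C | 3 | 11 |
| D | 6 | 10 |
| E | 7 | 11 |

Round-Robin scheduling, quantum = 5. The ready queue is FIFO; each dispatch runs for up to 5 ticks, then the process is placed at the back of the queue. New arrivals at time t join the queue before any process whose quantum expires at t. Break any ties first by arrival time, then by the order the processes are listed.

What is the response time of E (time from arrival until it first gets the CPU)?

16

Timeline: | A 0-5 | B 5-10 | C 10-15 | A 15-18 | D 18-23 | E 23-28 | B 28-32 | C 32-37 | D 37-42 | E 42-47 | C 47-48 | E 48-49 |
Completion: A=18  B=32  C=48  D=42  E=49
Response(E) = first start − arrival = 23 − 7 = 16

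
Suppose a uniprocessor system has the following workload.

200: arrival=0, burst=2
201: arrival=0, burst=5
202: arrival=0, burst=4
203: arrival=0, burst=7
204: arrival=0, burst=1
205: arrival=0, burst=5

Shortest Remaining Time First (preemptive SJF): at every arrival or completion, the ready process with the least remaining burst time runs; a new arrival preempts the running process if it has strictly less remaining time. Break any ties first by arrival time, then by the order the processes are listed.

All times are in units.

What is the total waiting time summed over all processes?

Schedule: | 204 0-1 | 200 1-3 | 202 3-7 | 201 7-12 | 205 12-17 | 203 17-24 |
Completion: 200=3  201=12  202=7  203=24  204=1  205=17
Waiting = turnaround − burst: 200=1, 201=7, 202=3, 203=17, 204=0, 205=12
Total waiting = 1 + 7 + 3 + 17 + 0 + 12 = 40

40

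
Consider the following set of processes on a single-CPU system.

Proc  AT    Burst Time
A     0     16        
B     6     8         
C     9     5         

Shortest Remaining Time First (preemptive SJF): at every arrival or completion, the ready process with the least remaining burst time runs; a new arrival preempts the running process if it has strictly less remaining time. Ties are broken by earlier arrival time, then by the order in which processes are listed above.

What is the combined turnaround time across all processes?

47

Schedule: | A 0-6 | B 6-14 | C 14-19 | A 19-29 |
Completion: A=29  B=14  C=19
Turnaround = completion − arrival: A=29, B=8, C=10
Total turnaround = 29 + 8 + 10 = 47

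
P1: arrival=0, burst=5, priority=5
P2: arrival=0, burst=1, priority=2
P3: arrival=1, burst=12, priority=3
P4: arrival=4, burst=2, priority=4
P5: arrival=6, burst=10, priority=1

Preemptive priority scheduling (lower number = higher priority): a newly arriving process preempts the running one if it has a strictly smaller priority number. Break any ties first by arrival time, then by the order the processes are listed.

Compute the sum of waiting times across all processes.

54

Schedule: | P2 0-1 | P3 1-6 | P5 6-16 | P3 16-23 | P4 23-25 | P1 25-30 |
Completion: P1=30  P2=1  P3=23  P4=25  P5=16
Waiting = turnaround − burst: P1=25, P2=0, P3=10, P4=19, P5=0
Total waiting = 25 + 0 + 10 + 19 + 0 = 54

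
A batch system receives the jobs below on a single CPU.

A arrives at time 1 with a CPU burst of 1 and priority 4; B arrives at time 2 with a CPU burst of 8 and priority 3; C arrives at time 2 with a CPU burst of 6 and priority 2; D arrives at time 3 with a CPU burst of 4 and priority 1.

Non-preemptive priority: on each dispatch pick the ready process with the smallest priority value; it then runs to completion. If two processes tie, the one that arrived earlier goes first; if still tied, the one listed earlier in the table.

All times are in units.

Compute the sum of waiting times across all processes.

Gantt: | idle 0-1 | A 1-2 | C 2-8 | D 8-12 | B 12-20 |
Completion: A=2  B=20  C=8  D=12
Waiting = turnaround − burst: A=0, B=10, C=0, D=5
Total waiting = 0 + 10 + 0 + 5 = 15

15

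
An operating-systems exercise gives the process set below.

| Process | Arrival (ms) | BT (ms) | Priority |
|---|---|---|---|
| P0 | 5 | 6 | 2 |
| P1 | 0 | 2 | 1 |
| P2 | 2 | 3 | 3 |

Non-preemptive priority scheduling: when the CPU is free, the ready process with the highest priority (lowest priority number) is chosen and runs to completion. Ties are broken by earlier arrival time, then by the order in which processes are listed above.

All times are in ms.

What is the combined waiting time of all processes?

Schedule: | P1 0-2 | P2 2-5 | P0 5-11 |
Completion: P0=11  P1=2  P2=5
Waiting = turnaround − burst: P0=0, P1=0, P2=0
Total waiting = 0 + 0 + 0 = 0

0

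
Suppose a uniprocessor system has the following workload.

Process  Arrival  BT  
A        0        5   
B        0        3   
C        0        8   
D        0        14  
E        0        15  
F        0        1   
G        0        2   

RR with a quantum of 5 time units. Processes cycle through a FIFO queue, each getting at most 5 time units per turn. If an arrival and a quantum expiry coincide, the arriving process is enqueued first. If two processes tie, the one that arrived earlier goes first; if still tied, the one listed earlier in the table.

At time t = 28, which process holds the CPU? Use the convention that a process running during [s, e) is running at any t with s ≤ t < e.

Gantt: | A 0-5 | B 5-8 | C 8-13 | D 13-18 | E 18-23 | F 23-24 | G 24-26 | C 26-29 | D 29-34 | E 34-39 | D 39-43 | E 43-48 |
Completion: A=5  B=8  C=29  D=43  E=48  F=24  G=26
Turnaround (C−A): A=5  B=8  C=29  D=43  E=48  F=24  G=26

C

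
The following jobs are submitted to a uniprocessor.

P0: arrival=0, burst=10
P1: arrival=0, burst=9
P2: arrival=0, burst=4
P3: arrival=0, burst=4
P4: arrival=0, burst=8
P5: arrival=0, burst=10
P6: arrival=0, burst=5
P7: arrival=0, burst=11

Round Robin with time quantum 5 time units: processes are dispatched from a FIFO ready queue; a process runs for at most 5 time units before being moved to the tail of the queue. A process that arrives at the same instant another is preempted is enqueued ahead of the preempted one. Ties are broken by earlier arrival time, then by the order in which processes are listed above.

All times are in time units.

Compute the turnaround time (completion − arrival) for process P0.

Schedule: | P0 0-5 | P1 5-10 | P2 10-14 | P3 14-18 | P4 18-23 | P5 23-28 | P6 28-33 | P7 33-38 | P0 38-43 | P1 43-47 | P4 47-50 | P5 50-55 | P7 55-61 |
Completion: P0=43  P1=47  P2=14  P3=18  P4=50  P5=55  P6=33  P7=61
Turnaround (C−A): P0=43  P1=47  P2=14  P3=18  P4=50  P5=55  P6=33  P7=61
Turnaround(P0) = completion − arrival = 43 − 0 = 43

43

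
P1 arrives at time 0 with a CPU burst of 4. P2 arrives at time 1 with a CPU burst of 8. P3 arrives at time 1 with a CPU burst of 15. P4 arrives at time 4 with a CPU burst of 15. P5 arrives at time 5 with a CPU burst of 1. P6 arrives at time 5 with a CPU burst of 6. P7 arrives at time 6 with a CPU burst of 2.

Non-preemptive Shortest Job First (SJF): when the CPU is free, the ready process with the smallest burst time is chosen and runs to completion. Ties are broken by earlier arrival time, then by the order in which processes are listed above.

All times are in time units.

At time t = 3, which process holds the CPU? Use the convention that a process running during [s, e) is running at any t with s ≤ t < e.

Timeline: | P1 0-4 | P2 4-12 | P5 12-13 | P7 13-15 | P6 15-21 | P3 21-36 | P4 36-51 |
Completion: P1=4  P2=12  P3=36  P4=51  P5=13  P6=21  P7=15
Turnaround (C−A): P1=4  P2=11  P3=35  P4=47  P5=8  P6=16  P7=9

P1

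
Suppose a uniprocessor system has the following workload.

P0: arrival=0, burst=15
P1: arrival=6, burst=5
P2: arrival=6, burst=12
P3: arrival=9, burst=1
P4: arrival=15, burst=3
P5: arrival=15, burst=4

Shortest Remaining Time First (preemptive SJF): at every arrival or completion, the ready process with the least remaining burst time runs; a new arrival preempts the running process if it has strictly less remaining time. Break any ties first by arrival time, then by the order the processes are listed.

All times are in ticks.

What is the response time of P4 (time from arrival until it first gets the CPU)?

Schedule: | P0 0-6 | P1 6-9 | P3 9-10 | P1 10-12 | P0 12-15 | P4 15-18 | P5 18-22 | P0 22-28 | P2 28-40 |
Completion: P0=28  P1=12  P2=40  P3=10  P4=18  P5=22
Turnaround (C−A): P0=28  P1=6  P2=34  P3=1  P4=3  P5=7
Response(P4) = first start − arrival = 15 − 15 = 0

0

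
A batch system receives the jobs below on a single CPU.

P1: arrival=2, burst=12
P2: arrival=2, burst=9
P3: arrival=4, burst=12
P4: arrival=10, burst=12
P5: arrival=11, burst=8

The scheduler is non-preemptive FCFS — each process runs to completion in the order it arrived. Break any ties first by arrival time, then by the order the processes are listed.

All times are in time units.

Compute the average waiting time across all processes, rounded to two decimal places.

Timeline: | idle 0-2 | P1 2-14 | P2 14-23 | P3 23-35 | P4 35-47 | P5 47-55 |
Completion: P1=14  P2=23  P3=35  P4=47  P5=55
Turnaround (C−A): P1=12  P2=21  P3=31  P4=37  P5=44
Waiting times: P1=0, P2=12, P3=19, P4=25, P5=36
Average waiting = (0+12+19+25+36) / 5 = 92/5 = 18.40

18.40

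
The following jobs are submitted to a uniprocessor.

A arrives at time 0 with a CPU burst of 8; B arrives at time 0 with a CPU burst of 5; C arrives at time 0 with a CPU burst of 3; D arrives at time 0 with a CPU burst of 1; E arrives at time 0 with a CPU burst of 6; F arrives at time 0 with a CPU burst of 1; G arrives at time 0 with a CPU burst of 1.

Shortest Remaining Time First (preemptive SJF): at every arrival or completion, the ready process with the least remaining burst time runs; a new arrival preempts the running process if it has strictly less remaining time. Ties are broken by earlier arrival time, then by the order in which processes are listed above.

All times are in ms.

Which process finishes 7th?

A

Gantt: | D 0-1 | F 1-2 | G 2-3 | C 3-6 | B 6-11 | E 11-17 | A 17-25 |
Completion: A=25  B=11  C=6  D=1  E=17  F=2  G=3
Turnaround (C−A): A=25  B=11  C=6  D=1  E=17  F=2  G=3
Finish order: D → F → G → C → B → E → A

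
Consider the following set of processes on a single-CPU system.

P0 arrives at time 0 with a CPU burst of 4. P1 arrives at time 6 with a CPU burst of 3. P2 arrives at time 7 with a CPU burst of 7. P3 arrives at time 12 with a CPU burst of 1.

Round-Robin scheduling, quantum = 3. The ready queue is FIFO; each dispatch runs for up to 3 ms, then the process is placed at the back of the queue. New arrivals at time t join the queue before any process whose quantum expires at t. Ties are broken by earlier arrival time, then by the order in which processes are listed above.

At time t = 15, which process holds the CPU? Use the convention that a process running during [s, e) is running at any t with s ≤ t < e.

P2

Timeline: | P0 0-4 | idle 4-6 | P1 6-9 | P2 9-12 | P3 12-13 | P2 13-17 |
Completion: P0=4  P1=9  P2=17  P3=13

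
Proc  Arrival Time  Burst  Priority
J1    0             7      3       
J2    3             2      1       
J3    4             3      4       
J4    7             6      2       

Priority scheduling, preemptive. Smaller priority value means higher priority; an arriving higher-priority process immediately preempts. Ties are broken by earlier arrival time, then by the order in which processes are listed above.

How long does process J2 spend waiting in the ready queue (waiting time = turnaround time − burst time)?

0

Schedule: | J1 0-3 | J2 3-5 | J1 5-7 | J4 7-13 | J1 13-15 | J3 15-18 |
Completion: J1=15  J2=5  J3=18  J4=13
Turnaround (C−A): J1=15  J2=2  J3=14  J4=6
Waiting(J2) = turnaround − burst = 2 − 2 = 0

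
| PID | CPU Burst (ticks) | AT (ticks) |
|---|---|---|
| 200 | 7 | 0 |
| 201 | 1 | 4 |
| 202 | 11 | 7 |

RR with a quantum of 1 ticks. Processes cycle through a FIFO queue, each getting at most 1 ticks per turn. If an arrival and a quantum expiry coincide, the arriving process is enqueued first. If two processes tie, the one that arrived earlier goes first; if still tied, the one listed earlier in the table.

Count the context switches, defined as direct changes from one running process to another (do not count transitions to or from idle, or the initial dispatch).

Gantt: | 200 0-4 | 201 4-5 | 200 5-7 | 202 7-8 | 200 8-9 | 202 9-19 |
Completion: 200=9  201=5  202=19

5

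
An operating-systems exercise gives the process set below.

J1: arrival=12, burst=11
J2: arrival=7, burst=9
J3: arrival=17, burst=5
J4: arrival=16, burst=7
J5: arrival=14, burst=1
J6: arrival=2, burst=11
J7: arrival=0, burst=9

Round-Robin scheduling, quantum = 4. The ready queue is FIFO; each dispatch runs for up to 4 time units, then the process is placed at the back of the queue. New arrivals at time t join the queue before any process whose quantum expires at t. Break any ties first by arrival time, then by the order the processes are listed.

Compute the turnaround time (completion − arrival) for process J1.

41

Gantt: | J7 0-4 | J6 4-8 | J7 8-12 | J2 12-16 | J6 16-20 | J1 20-24 | J7 24-25 | J5 25-26 | J4 26-30 | J2 30-34 | J3 34-38 | J6 38-41 | J1 41-45 | J4 45-48 | J2 48-49 | J3 49-50 | J1 50-53 |
Completion: J1=53  J2=49  J3=50  J4=48  J5=26  J6=41  J7=25
Turnaround (C−A): J1=41  J2=42  J3=33  J4=32  J5=12  J6=39  J7=25
Turnaround(J1) = completion − arrival = 53 − 12 = 41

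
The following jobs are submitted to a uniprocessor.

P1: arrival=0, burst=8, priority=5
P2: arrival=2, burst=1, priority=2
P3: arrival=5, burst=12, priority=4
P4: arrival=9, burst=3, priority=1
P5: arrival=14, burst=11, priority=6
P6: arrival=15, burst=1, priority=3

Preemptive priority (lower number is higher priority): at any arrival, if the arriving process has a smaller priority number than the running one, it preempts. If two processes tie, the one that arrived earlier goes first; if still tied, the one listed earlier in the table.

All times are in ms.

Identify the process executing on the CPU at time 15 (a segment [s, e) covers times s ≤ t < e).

Schedule: | P1 0-2 | P2 2-3 | P1 3-5 | P3 5-9 | P4 9-12 | P3 12-15 | P6 15-16 | P3 16-21 | P1 21-25 | P5 25-36 |
Completion: P1=25  P2=3  P3=21  P4=12  P5=36  P6=16
Turnaround (C−A): P1=25  P2=1  P3=16  P4=3  P5=22  P6=1

P6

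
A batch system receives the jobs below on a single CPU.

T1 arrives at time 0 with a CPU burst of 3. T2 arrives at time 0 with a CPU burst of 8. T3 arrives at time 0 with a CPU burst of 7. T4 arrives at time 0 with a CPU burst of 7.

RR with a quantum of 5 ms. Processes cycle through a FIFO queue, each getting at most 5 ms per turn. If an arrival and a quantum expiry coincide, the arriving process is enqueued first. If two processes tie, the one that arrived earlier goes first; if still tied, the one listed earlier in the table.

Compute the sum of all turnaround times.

72

Gantt: | T1 0-3 | T2 3-8 | T3 8-13 | T4 13-18 | T2 18-21 | T3 21-23 | T4 23-25 |
Completion: T1=3  T2=21  T3=23  T4=25
Turnaround = completion − arrival: T1=3, T2=21, T3=23, T4=25
Total turnaround = 3 + 21 + 23 + 25 = 72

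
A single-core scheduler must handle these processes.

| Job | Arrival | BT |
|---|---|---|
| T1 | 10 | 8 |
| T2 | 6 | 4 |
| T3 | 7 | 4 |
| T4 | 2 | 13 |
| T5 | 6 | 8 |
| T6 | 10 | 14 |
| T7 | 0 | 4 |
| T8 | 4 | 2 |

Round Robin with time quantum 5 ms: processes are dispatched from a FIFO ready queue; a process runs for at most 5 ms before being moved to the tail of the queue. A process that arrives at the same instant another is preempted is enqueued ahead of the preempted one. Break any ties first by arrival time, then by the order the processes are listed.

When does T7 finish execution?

4

Schedule: | T7 0-4 | T4 4-9 | T8 9-11 | T2 11-15 | T5 15-20 | T3 20-24 | T4 24-29 | T1 29-34 | T6 34-39 | T5 39-42 | T4 42-45 | T1 45-48 | T6 48-57 |
Completion: T1=48  T2=15  T3=24  T4=45  T5=42  T6=57  T7=4  T8=11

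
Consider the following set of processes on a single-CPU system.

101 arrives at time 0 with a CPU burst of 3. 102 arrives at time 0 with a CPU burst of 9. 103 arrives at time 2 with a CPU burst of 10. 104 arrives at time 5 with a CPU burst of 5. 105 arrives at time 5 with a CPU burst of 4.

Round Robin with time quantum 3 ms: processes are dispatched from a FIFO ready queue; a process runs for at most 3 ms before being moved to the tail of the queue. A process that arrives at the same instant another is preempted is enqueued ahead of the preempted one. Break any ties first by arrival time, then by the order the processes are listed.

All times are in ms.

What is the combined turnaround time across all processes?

96

Timeline: | 101 0-3 | 102 3-6 | 103 6-9 | 104 9-12 | 105 12-15 | 102 15-18 | 103 18-21 | 104 21-23 | 105 23-24 | 102 24-27 | 103 27-31 |
Completion: 101=3  102=27  103=31  104=23  105=24
Turnaround (C−A): 101=3  102=27  103=29  104=18  105=19
Turnaround = completion − arrival: 101=3, 102=27, 103=29, 104=18, 105=19
Total turnaround = 3 + 27 + 29 + 18 + 19 = 96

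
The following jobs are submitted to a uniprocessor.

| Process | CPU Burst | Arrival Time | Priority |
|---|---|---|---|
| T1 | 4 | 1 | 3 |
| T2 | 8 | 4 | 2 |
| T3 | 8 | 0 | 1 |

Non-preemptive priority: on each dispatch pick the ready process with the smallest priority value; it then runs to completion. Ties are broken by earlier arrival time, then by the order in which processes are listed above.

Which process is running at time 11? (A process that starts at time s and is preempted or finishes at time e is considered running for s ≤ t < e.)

Gantt: | T3 0-8 | T2 8-16 | T1 16-20 |
Completion: T1=20  T2=16  T3=8
Turnaround (C−A): T1=19  T2=12  T3=8

T2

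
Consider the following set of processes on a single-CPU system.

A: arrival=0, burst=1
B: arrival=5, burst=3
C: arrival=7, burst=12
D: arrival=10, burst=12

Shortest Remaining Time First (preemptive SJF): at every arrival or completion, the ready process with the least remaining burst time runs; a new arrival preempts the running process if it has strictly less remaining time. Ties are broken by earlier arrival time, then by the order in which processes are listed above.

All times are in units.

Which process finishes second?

B

Timeline: | A 0-1 | idle 1-5 | B 5-8 | C 8-20 | D 20-32 |
Completion: A=1  B=8  C=20  D=32
Finish order: A → B → C → D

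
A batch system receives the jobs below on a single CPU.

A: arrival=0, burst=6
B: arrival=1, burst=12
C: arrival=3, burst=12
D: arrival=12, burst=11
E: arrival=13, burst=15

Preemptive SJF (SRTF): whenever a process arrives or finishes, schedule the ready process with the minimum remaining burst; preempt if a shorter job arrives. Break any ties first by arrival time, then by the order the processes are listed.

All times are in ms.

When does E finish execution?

56

Gantt: | A 0-6 | B 6-18 | D 18-29 | C 29-41 | E 41-56 |
Completion: A=6  B=18  C=41  D=29  E=56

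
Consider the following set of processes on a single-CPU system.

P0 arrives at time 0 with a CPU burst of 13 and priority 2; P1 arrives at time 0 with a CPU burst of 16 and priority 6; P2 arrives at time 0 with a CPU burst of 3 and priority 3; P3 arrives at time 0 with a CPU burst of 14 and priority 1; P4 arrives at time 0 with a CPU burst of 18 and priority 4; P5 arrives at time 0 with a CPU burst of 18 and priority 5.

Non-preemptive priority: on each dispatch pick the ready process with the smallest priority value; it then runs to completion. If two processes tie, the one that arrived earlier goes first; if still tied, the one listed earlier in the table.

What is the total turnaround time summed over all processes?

267

Gantt: | P3 0-14 | P0 14-27 | P2 27-30 | P4 30-48 | P5 48-66 | P1 66-82 |
Completion: P0=27  P1=82  P2=30  P3=14  P4=48  P5=66
Turnaround (C−A): P0=27  P1=82  P2=30  P3=14  P4=48  P5=66
Turnaround = completion − arrival: P0=27, P1=82, P2=30, P3=14, P4=48, P5=66
Total turnaround = 27 + 82 + 30 + 14 + 48 + 66 = 267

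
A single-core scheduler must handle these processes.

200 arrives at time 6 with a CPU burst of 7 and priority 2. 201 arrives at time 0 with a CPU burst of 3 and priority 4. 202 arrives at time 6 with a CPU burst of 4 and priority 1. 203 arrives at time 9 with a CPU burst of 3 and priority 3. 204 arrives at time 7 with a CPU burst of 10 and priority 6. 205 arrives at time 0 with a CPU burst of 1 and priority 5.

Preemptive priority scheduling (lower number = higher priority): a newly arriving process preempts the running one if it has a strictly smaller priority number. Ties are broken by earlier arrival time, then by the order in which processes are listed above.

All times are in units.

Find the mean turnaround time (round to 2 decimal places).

9.33

Schedule: | 201 0-3 | 205 3-4 | idle 4-6 | 202 6-10 | 200 10-17 | 203 17-20 | 204 20-30 |
Completion: 200=17  201=3  202=10  203=20  204=30  205=4
Turnaround times: 200=11, 201=3, 202=4, 203=11, 204=23, 205=4
Average turnaround = (11+3+4+11+23+4) / 6 = 56/6 = 9.33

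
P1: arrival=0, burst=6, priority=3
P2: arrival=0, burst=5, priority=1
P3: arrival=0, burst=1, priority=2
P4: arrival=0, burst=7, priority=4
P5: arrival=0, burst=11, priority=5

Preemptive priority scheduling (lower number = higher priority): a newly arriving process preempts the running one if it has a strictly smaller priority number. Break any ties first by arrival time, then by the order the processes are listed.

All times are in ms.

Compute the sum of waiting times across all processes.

Gantt: | P2 0-5 | P3 5-6 | P1 6-12 | P4 12-19 | P5 19-30 |
Completion: P1=12  P2=5  P3=6  P4=19  P5=30
Waiting = turnaround − burst: P1=6, P2=0, P3=5, P4=12, P5=19
Total waiting = 6 + 0 + 5 + 12 + 19 = 42

42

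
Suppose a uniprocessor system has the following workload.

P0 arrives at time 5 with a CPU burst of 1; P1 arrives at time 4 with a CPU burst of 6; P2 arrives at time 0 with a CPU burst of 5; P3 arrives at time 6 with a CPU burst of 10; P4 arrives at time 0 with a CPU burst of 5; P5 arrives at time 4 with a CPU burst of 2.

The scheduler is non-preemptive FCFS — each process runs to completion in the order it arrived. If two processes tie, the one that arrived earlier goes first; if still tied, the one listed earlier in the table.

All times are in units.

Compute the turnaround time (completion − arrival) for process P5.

14

Gantt: | P2 0-5 | P4 5-10 | P1 10-16 | P5 16-18 | P0 18-19 | P3 19-29 |
Completion: P0=19  P1=16  P2=5  P3=29  P4=10  P5=18
Turnaround (C−A): P0=14  P1=12  P2=5  P3=23  P4=10  P5=14
Turnaround(P5) = completion − arrival = 18 − 4 = 14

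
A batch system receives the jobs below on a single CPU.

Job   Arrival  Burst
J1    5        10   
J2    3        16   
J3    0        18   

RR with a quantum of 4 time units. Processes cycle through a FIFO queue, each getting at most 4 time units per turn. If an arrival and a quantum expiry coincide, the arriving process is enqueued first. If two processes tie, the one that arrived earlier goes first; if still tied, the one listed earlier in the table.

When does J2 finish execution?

42

Gantt: | J3 0-4 | J2 4-8 | J3 8-12 | J1 12-16 | J2 16-20 | J3 20-24 | J1 24-28 | J2 28-32 | J3 32-36 | J1 36-38 | J2 38-42 | J3 42-44 |
Completion: J1=38  J2=42  J3=44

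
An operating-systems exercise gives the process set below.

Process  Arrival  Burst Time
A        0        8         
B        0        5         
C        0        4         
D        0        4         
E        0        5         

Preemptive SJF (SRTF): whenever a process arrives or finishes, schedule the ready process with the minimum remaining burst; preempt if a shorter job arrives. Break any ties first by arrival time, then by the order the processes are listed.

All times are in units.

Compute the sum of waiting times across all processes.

Timeline: | C 0-4 | D 4-8 | B 8-13 | E 13-18 | A 18-26 |
Completion: A=26  B=13  C=4  D=8  E=18
Turnaround (C−A): A=26  B=13  C=4  D=8  E=18
Waiting = turnaround − burst: A=18, B=8, C=0, D=4, E=13
Total waiting = 18 + 8 + 0 + 4 + 13 = 43

43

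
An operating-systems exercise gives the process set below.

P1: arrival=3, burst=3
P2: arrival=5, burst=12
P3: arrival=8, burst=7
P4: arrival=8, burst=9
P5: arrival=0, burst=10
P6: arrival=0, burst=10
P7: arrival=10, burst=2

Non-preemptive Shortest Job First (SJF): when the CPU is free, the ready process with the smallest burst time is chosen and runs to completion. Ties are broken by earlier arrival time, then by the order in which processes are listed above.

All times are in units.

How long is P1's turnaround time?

12

Gantt: | P5 0-10 | P7 10-12 | P1 12-15 | P3 15-22 | P4 22-31 | P6 31-41 | P2 41-53 |
Completion: P1=15  P2=53  P3=22  P4=31  P5=10  P6=41  P7=12
Turnaround (C−A): P1=12  P2=48  P3=14  P4=23  P5=10  P6=41  P7=2
Turnaround(P1) = completion − arrival = 15 − 3 = 12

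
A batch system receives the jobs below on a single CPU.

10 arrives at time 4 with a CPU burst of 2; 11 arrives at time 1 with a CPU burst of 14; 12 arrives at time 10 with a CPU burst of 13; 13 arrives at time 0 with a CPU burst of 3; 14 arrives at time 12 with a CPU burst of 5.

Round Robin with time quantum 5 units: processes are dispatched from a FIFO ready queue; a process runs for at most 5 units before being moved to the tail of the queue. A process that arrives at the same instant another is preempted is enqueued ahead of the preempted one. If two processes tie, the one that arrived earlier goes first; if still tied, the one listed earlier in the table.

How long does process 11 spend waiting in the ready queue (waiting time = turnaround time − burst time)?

Timeline: | 13 0-3 | 11 3-8 | 10 8-10 | 11 10-15 | 12 15-20 | 14 20-25 | 11 25-29 | 12 29-37 |
Completion: 10=10  11=29  12=37  13=3  14=25
Turnaround (C−A): 10=6  11=28  12=27  13=3  14=13
Waiting(11) = turnaround − burst = 28 − 14 = 14

14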